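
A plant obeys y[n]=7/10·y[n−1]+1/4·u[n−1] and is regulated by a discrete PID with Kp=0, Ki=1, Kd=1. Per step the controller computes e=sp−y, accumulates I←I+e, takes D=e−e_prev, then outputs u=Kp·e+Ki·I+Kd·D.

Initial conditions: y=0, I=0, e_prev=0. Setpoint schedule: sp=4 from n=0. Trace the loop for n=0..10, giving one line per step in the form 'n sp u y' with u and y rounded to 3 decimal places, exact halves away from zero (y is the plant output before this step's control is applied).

0 4 8.000 0.000
1 4 4.000 2.000
2 4 7.200 2.400
3 4 7.040 3.480
4 4 7.208 4.196
5 4 6.642 4.739
6 4 5.968 4.978
7 4 5.232 4.977
8 4 4.624 4.792
9 4 4.210 4.510
10 4 4.020 4.210

(exact arithmetic carried between steps; '≈' marks a value shown rounded to 6 d.p. or computed from one; I and e_prev carry over from the previous line; the table rounds u and y to 3 d.p., halves away from zero)
n=0: y=0, sp=4, e=sp−y=4; I=4, D=e−e_prev=4; u=0·4+1·4+1·4=8; next y=7/10·0+1/4·8=2
n=1: y=2, sp=4, e=sp−y=2; I=6, D=e−e_prev=-2; u=0·2+1·6+1·(-2)=4; next y=7/10·2+1/4·4=2.4
n=2: y=2.4, sp=4, e=sp−y=1.6; I=7.6, D=e−e_prev=-0.4; u=0·1.6+1·7.6+1·(-0.4)=7.2; next y=7/10·2.4+1/4·7.2=3.48
n=3: y=3.48, sp=4, e=sp−y=0.52; I=8.12, D=e−e_prev=-1.08; u=0·0.52+1·8.12+1·(-1.08)=7.04; next y=7/10·3.48+1/4·7.04=4.196
n=4: y=4.196, sp=4, e=sp−y=-0.196; I=7.924, D=e−e_prev=-0.716; u=0·(-0.196)+1·7.924+1·(-0.716)=7.208; next y=7/10·4.196+1/4·7.208=4.7392
n=5: y=4.7392, sp=4, e=sp−y=-0.7392; I=7.1848, D=e−e_prev=-0.5432; u=0·(-0.7392)+1·7.1848+1·(-0.5432)=6.6416; next y=7/10·4.7392+1/4·6.6416=4.97784
n=6: y=4.97784, sp=4, e=sp−y=-0.97784; I=6.20696, D=e−e_prev=-0.23864; u=0·(-0.97784)+1·6.20696+1·(-0.23864)=5.96832; next y=7/10·4.97784+1/4·5.96832=4.976568
n=7: y=4.976568, sp=4, e=sp−y=-0.976568; I=5.230392, D=e−e_prev=0.001272; u=0·(-0.976568)+1·5.230392+1·0.001272=5.231664; next y=7/10·4.976568+1/4·5.231664≈4.791514
n=8: y≈4.791514, sp=4, e=sp−y≈-0.791514; I≈4.438878, D=e−e_prev≈0.185054; u=0·(-0.791514)+1·4.438878+1·0.185054≈4.623933; next y=7/10·4.791514+1/4·4.623933≈4.510043
n=9: y≈4.510043, sp=4, e=sp−y≈-0.510043; I≈3.928836, D=e−e_prev≈0.281471; u=0·(-0.510043)+1·3.928836+1·0.281471≈4.210307; next y=7/10·4.510043+1/4·4.210307≈4.209607
n=10: y≈4.209607, sp=4, e=sp−y≈-0.209607; I≈3.719229, D=e−e_prev≈0.300436; u=0·(-0.209607)+1·3.719229+1·0.300436≈4.019665; next y=7/10·4.209607+1/4·4.019665≈3.951641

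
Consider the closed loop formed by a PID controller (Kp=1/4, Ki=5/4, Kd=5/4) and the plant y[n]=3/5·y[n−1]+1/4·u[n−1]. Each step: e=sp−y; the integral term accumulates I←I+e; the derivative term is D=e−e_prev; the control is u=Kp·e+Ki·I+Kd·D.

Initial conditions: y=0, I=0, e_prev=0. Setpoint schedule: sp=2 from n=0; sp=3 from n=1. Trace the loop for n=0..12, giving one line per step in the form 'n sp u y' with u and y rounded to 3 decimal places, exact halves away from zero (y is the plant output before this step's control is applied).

0 2 5.500 0.000
1 3 4.469 1.375
2 3 5.409 1.942
3 3 5.858 2.518
4 3 5.922 2.975
5 3 5.726 3.266
6 3 5.413 3.391
7 3 5.090 3.388
8 3 4.828 3.305
9 3 4.660 3.190
10 3 4.584 3.079
11 3 4.582 2.993
12 3 4.626 2.941

(exact arithmetic carried between steps; '≈' marks a value shown rounded to 6 d.p. or computed from one; I and e_prev carry over from the previous line; the table rounds u and y to 3 d.p., halves away from zero)
n=0: y=0, sp=2, e=sp−y=2; I=2, D=e−e_prev=2; u=1/4·2+5/4·2+5/4·2=5.5; next y=3/5·0+1/4·5.5=1.375
n=1: y=1.375, sp=3, e=sp−y=1.625; I=3.625, D=e−e_prev=-0.375; u=1/4·1.625+5/4·3.625+5/4·(-0.375)=4.46875; next y=3/5·1.375+1/4·4.46875≈1.942188
n=2: y≈1.942188, sp=3, e=sp−y≈1.057813; I≈4.682813, D=e−e_prev≈-0.567188; u=1/4·1.057813+5/4·4.682813+5/4·(-0.567188)≈5.408984; next y=3/5·1.942188+1/4·5.408984≈2.517559
n=3: y≈2.517559, sp=3, e=sp−y≈0.482441; I≈5.165254, D=e−e_prev≈-0.575371; u=1/4·0.482441+5/4·5.165254+5/4·(-0.575371)≈5.857964; next y=3/5·2.517559+1/4·5.857964≈2.975026
n=4: y≈2.975026, sp=3, e=sp−y≈0.024974; I≈5.190228, D=e−e_prev≈-0.457468; u=1/4·0.024974+5/4·5.190228+5/4·(-0.457468)≈5.922194; next y=3/5·2.975026+1/4·5.922194≈3.265564
n=5: y≈3.265564, sp=3, e=sp−y≈-0.265564; I≈4.924664, D=e−e_prev≈-0.290538; u=1/4·(-0.265564)+5/4·4.924664+5/4·(-0.290538)≈5.726266; next y=3/5·3.265564+1/4·5.726266≈3.390905
n=6: y≈3.390905, sp=3, e=sp−y≈-0.390905; I≈4.533759, D=e−e_prev≈-0.125341; u=1/4·(-0.390905)+5/4·4.533759+5/4·(-0.125341)≈5.412796; next y=3/5·3.390905+1/4·5.412796≈3.387742
n=7: y≈3.387742, sp=3, e=sp−y≈-0.387742; I≈4.146017, D=e−e_prev≈0.003163; u=1/4·(-0.387742)+5/4·4.146017+5/4·0.003163≈5.089539; next y=3/5·3.387742+1/4·5.089539≈3.305030
n=8: y≈3.305030, sp=3, e=sp−y≈-0.305030; I≈3.840987, D=e−e_prev≈0.082712; u=1/4·(-0.305030)+5/4·3.840987+5/4·0.082712≈4.828366; next y=3/5·3.305030+1/4·4.828366≈3.190109
n=9: y≈3.190109, sp=3, e=sp−y≈-0.190109; I≈3.650877, D=e−e_prev≈0.114921; u=1/4·(-0.190109)+5/4·3.650877+5/4·0.114921≈4.659720; next y=3/5·3.190109+1/4·4.659720≈3.078996
n=10: y≈3.078996, sp=3, e=sp−y≈-0.078996; I≈3.571882, D=e−e_prev≈0.111114; u=1/4·(-0.078996)+5/4·3.571882+5/4·0.111114≈4.583995; next y=3/5·3.078996+1/4·4.583995≈2.993396
n=11: y≈2.993396, sp=3, e=sp−y≈0.006604; I≈3.578485, D=e−e_prev≈0.085599; u=1/4·0.006604+5/4·3.578485+5/4·0.085599≈4.581757; next y=3/5·2.993396+1/4·4.581757≈2.941477
n=12: y≈2.941477, sp=3, e=sp−y≈0.058523; I≈3.637008, D=e−e_prev≈0.051919; u=1/4·0.058523+5/4·3.637008+5/4·0.051919≈4.625790; next y=3/5·2.941477+1/4·4.625790≈2.921334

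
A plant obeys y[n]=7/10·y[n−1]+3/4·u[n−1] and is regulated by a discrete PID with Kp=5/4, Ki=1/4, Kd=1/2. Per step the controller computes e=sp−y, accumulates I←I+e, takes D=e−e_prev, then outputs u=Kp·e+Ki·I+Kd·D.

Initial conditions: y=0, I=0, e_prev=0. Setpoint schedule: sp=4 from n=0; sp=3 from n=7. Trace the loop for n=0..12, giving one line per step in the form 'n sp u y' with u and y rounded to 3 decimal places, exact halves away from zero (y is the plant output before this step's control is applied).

0 4 8.000 0.000
1 4 -5.000 6.000
2 4 8.600 0.450
3 4 -5.918 6.765
4 4 9.484 0.297
5 4 -6.872 7.321
6 4 10.510 -0.029
7 3 -9.940 7.862
8 3 12.918 -1.952
9 3 -11.299 8.322
10 3 14.449 -2.649
11 3 -12.887 8.983
12 3 16.153 -3.377

(exact arithmetic carried between steps; '≈' marks a value shown rounded to 6 d.p. or computed from one; I and e_prev carry over from the previous line; the table rounds u and y to 3 d.p., halves away from zero)
n=0: y=0, sp=4, e=sp−y=4; I=4, D=e−e_prev=4; u=5/4·4+1/4·4+1/2·4=8; next y=7/10·0+3/4·8=6
n=1: y=6, sp=4, e=sp−y=-2; I=2, D=e−e_prev=-6; u=5/4·(-2)+1/4·2+1/2·(-6)=-5; next y=7/10·6+3/4·(-5)=0.45
n=2: y=0.45, sp=4, e=sp−y=3.55; I=5.55, D=e−e_prev=5.55; u=5/4·3.55+1/4·5.55+1/2·5.55=8.6; next y=7/10·0.45+3/4·8.6=6.765
n=3: y=6.765, sp=4, e=sp−y=-2.765; I=2.785, D=e−e_prev=-6.315; u=5/4·(-2.765)+1/4·2.785+1/2·(-6.315)=-5.9175; next y=7/10·6.765+3/4·(-5.9175)=0.297375
n=4: y=0.297375, sp=4, e=sp−y=3.702625; I=6.487625, D=e−e_prev=6.467625; u=5/4·3.702625+1/4·6.487625+1/2·6.467625=9.484; next y=7/10·0.297375+3/4·9.484≈7.321163
n=5: y≈7.321163, sp=4, e=sp−y≈-3.321163; I≈3.166463, D=e−e_prev≈-7.023788; u=5/4·(-3.321163)+1/4·3.166463+1/2·(-7.023788)≈-6.871731; next y=7/10·7.321163+3/4·(-6.871731)≈-0.028985
n=6: y≈-0.028985, sp=4, e=sp−y≈4.028985; I≈7.195447, D=e−e_prev≈7.350147; u=5/4·4.028985+1/4·7.195447+1/2·7.350147≈10.510166; next y=7/10·(-0.028985)+3/4·10.510166≈7.862335
n=7: y≈7.862335, sp=3, e=sp−y≈-4.862335; I≈2.333112, D=e−e_prev≈-8.891320; u=5/4·(-4.862335)+1/4·2.333112+1/2·(-8.891320)≈-9.940301; next y=7/10·7.862335+3/4·(-9.940301)≈-1.951591
n=8: y≈-1.951591, sp=3, e=sp−y≈4.951591; I≈7.284703, D=e−e_prev≈9.813927; u=5/4·4.951591+1/4·7.284703+1/2·9.813927≈12.917628; next y=7/10·(-1.951591)+3/4·12.917628≈8.322107
n=9: y≈8.322107, sp=3, e=sp−y≈-5.322107; I≈1.962596, D=e−e_prev≈-10.273698; u=5/4·(-5.322107)+1/4·1.962596+1/2·(-10.273698)≈-11.298834; next y=7/10·8.322107+3/4·(-11.298834)≈-2.648651
n=10: y≈-2.648651, sp=3, e=sp−y≈5.648651; I≈7.611246, D=e−e_prev≈10.970758; u=5/4·5.648651+1/4·7.611246+1/2·10.970758≈14.449004; next y=7/10·(-2.648651)+3/4·14.449004≈8.982697
n=11: y≈8.982697, sp=3, e=sp−y≈-5.982697; I≈1.628549, D=e−e_prev≈-11.631348; u=5/4·(-5.982697)+1/4·1.628549+1/2·(-11.631348)≈-12.886909; next y=7/10·8.982697+3/4·(-12.886909)≈-3.377293
n=12: y≈-3.377293, sp=3, e=sp−y≈6.377293; I≈8.005842, D=e−e_prev≈12.359991; u=5/4·6.377293+1/4·8.005842+1/2·12.359991≈16.153073; next y=7/10·(-3.377293)+3/4·16.153073≈9.750699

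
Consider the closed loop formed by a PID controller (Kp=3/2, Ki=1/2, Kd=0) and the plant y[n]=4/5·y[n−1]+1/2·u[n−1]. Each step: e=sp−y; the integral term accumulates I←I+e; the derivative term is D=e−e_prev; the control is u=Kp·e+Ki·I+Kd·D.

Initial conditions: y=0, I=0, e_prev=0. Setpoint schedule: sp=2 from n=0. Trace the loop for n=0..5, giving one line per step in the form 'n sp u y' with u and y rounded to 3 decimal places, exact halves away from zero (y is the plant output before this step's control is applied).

(exact arithmetic carried between steps; '≈' marks a value shown rounded to 6 d.p. or computed from one; I and e_prev carry over from the previous line; the table rounds u and y to 3 d.p., halves away from zero)
n=0: y=0, sp=2, e=sp−y=2; I=2, D=e−e_prev=2; u=3/2·2+1/2·2+0·2=4; next y=4/5·0+1/2·4=2
n=1: y=2, sp=2, e=sp−y=0; I=2, D=e−e_prev=-2; u=3/2·0+1/2·2+0·(-2)=1; next y=4/5·2+1/2·1=2.1
n=2: y=2.1, sp=2, e=sp−y=-0.1; I=1.9, D=e−e_prev=-0.1; u=3/2·(-0.1)+1/2·1.9+0·(-0.1)=0.8; next y=4/5·2.1+1/2·0.8=2.08
n=3: y=2.08, sp=2, e=sp−y=-0.08; I=1.82, D=e−e_prev=0.02; u=3/2·(-0.08)+1/2·1.82+0·0.02=0.79; next y=4/5·2.08+1/2·0.79=2.059
n=4: y=2.059, sp=2, e=sp−y=-0.059; I=1.761, D=e−e_prev=0.021; u=3/2·(-0.059)+1/2·1.761+0·0.021=0.792; next y=4/5·2.059+1/2·0.792=2.0432
n=5: y=2.0432, sp=2, e=sp−y=-0.0432; I=1.7178, D=e−e_prev=0.0158; u=3/2·(-0.0432)+1/2·1.7178+0·0.0158=0.7941; next y=4/5·2.0432+1/2·0.7941=2.03161

0 2 4.000 0.000
1 2 1.000 2.000
2 2 0.800 2.100
3 2 0.790 2.080
4 2 0.792 2.059
5 2 0.794 2.043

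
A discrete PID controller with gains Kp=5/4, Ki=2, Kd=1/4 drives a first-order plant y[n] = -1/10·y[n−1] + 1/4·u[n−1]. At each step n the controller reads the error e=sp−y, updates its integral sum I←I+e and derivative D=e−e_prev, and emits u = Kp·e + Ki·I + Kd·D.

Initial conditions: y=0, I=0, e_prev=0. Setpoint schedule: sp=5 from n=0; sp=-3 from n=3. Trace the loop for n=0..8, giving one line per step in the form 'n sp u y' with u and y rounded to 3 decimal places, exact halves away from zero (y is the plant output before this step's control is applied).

(exact arithmetic carried between steps; '≈' marks a value shown rounded to 6 d.p. or computed from one; I and e_prev carry over from the previous line; the table rounds u and y to 3 d.p., halves away from zero)
n=0: y=0, sp=5, e=sp−y=5; I=5, D=e−e_prev=5; u=5/4·5+2·5+1/4·5=17.5; next y=-1/10·0+1/4·17.5=4.375
n=1: y=4.375, sp=5, e=sp−y=0.625; I=5.625, D=e−e_prev=-4.375; u=5/4·0.625+2·5.625+1/4·(-4.375)=10.9375; next y=-1/10·4.375+1/4·10.9375=2.296875
n=2: y=2.296875, sp=5, e=sp−y=2.703125; I=8.328125, D=e−e_prev=2.078125; u=5/4·2.703125+2·8.328125+1/4·2.078125≈20.554688; next y=-1/10·2.296875+1/4·20.554688≈4.908984
n=3: y≈4.908984, sp=-3, e=sp−y≈-7.908984; I≈0.419141, D=e−e_prev≈-10.612109; u=5/4·(-7.908984)+2·0.419141+1/4·(-10.612109)≈-11.700977; next y=-1/10·4.908984+1/4·(-11.700977)≈-3.416143
n=4: y≈-3.416143, sp=-3, e=sp−y≈0.416143; I≈0.835283, D=e−e_prev≈8.325127; u=5/4·0.416143+2·0.835283+1/4·8.325127≈4.272026; next y=-1/10·(-3.416143)+1/4·4.272026≈1.409621
n=5: y≈1.409621, sp=-3, e=sp−y≈-4.409621; I≈-3.574338, D=e−e_prev≈-4.825763; u=5/4·(-4.409621)+2·(-3.574338)+1/4·(-4.825763)≈-13.867142; next y=-1/10·1.409621+1/4·(-13.867142)≈-3.607748
n=6: y≈-3.607748, sp=-3, e=sp−y≈0.607748; I≈-2.966590, D=e−e_prev≈5.017368; u=5/4·0.607748+2·(-2.966590)+1/4·5.017368≈-3.919153; next y=-1/10·(-3.607748)+1/4·(-3.919153)≈-0.619014
n=7: y≈-0.619014, sp=-3, e=sp−y≈-2.380986; I≈-5.347576, D=e−e_prev≈-2.988734; u=5/4·(-2.380986)+2·(-5.347576)+1/4·(-2.988734)≈-14.418569; next y=-1/10·(-0.619014)+1/4·(-14.418569)≈-3.542741
n=8: y≈-3.542741, sp=-3, e=sp−y≈0.542741; I≈-4.804835, D=e−e_prev≈2.923727; u=5/4·0.542741+2·(-4.804835)+1/4·2.923727≈-8.200313; next y=-1/10·(-3.542741)+1/4·(-8.200313)≈-1.695804

0 5 17.500 0.000
1 5 10.938 4.375
2 5 20.555 2.297
3 -3 -11.701 4.909
4 -3 4.272 -3.416
5 -3 -13.867 1.410
6 -3 -3.919 -3.608
7 -3 -14.419 -0.619
8 -3 -8.200 -3.543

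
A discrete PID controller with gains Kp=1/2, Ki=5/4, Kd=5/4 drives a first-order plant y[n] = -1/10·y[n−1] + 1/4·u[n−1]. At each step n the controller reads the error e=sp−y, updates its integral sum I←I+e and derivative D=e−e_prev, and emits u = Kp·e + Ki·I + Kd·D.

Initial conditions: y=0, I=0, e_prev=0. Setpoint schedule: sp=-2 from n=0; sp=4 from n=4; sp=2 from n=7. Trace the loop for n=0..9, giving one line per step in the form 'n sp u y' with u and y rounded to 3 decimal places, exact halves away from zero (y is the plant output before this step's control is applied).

0 -2 -6.000 0.000
1 -2 -1.500 -1.500
2 -2 -7.825 -0.225
3 -2 -3.324 -1.934
4 4 8.569 -0.638
5 4 -0.045 2.206
6 4 13.066 -0.232
7 2 -1.256 3.290
8 2 15.831 -0.643
9 2 0.224 4.022

(exact arithmetic carried between steps; '≈' marks a value shown rounded to 6 d.p. or computed from one; I and e_prev carry over from the previous line; the table rounds u and y to 3 d.p., halves away from zero)
n=0: y=0, sp=-2, e=sp−y=-2; I=-2, D=e−e_prev=-2; u=1/2·(-2)+5/4·(-2)+5/4·(-2)=-6; next y=-1/10·0+1/4·(-6)=-1.5
n=1: y=-1.5, sp=-2, e=sp−y=-0.5; I=-2.5, D=e−e_prev=1.5; u=1/2·(-0.5)+5/4·(-2.5)+5/4·1.5=-1.5; next y=-1/10·(-1.5)+1/4·(-1.5)=-0.225
n=2: y=-0.225, sp=-2, e=sp−y=-1.775; I=-4.275, D=e−e_prev=-1.275; u=1/2·(-1.775)+5/4·(-4.275)+5/4·(-1.275)=-7.825; next y=-1/10·(-0.225)+1/4·(-7.825)=-1.93375
n=3: y=-1.93375, sp=-2, e=sp−y=-0.06625; I=-4.34125, D=e−e_prev=1.70875; u=1/2·(-0.06625)+5/4·(-4.34125)+5/4·1.70875=-3.32375; next y=-1/10·(-1.93375)+1/4·(-3.32375)≈-0.637563
n=4: y≈-0.637563, sp=4, e=sp−y≈4.637563; I≈0.296313, D=e−e_prev≈4.703813; u=1/2·4.637563+5/4·0.296313+5/4·4.703813≈8.568938; next y=-1/10·(-0.637563)+1/4·8.568938≈2.205991
n=5: y≈2.205991, sp=4, e=sp−y≈1.794009; I≈2.090322, D=e−e_prev≈-2.843553; u=1/2·1.794009+5/4·2.090322+5/4·(-2.843553)≈-0.044534; next y=-1/10·2.205991+1/4·(-0.044534)≈-0.231733
n=6: y≈-0.231733, sp=4, e=sp−y≈4.231733; I≈6.322055, D=e−e_prev≈2.437723; u=1/2·4.231733+5/4·6.322055+5/4·2.437723≈13.065589; next y=-1/10·(-0.231733)+1/4·13.065589≈3.289570
n=7: y≈3.289570, sp=2, e=sp−y≈-1.289570; I≈5.032484, D=e−e_prev≈-5.521303; u=1/2·(-1.289570)+5/4·5.032484+5/4·(-5.521303)≈-1.255809; next y=-1/10·3.289570+1/4·(-1.255809)≈-0.642909
n=8: y≈-0.642909, sp=2, e=sp−y≈2.642909; I≈7.675393, D=e−e_prev≈3.932480; u=1/2·2.642909+5/4·7.675393+5/4·3.932480≈15.831296; next y=-1/10·(-0.642909)+1/4·15.831296≈4.022115
n=9: y≈4.022115, sp=2, e=sp−y≈-2.022115; I≈5.653278, D=e−e_prev≈-4.665024; u=1/2·(-2.022115)+5/4·5.653278+5/4·(-4.665024)≈0.224260; next y=-1/10·4.022115+1/4·0.224260≈-0.346146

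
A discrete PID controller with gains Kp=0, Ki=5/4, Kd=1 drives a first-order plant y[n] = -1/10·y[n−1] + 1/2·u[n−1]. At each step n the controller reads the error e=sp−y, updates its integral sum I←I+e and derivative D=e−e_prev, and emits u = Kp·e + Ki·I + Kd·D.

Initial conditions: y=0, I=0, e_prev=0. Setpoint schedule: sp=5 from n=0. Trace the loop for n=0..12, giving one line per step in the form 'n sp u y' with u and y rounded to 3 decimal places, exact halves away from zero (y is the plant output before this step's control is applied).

(exact arithmetic carried between steps; '≈' marks a value shown rounded to 6 d.p. or computed from one; I and e_prev carry over from the previous line; the table rounds u and y to 3 d.p., halves away from zero)
n=0: y=0, sp=5, e=sp−y=5; I=5, D=e−e_prev=5; u=0·5+5/4·5+1·5=11.25; next y=-1/10·0+1/2·11.25=5.625
n=1: y=5.625, sp=5, e=sp−y=-0.625; I=4.375, D=e−e_prev=-5.625; u=0·(-0.625)+5/4·4.375+1·(-5.625)=-0.15625; next y=-1/10·5.625+1/2·(-0.15625)=-0.640625
n=2: y=-0.640625, sp=5, e=sp−y=5.640625; I=10.015625, D=e−e_prev=6.265625; u=0·5.640625+5/4·10.015625+1·6.265625≈18.785156; next y=-1/10·(-0.640625)+1/2·18.785156≈9.456641
n=3: y≈9.456641, sp=5, e=sp−y≈-4.456641; I≈5.558984, D=e−e_prev≈-10.097266; u=0·(-4.456641)+5/4·5.558984+1·(-10.097266)≈-3.148535; next y=-1/10·9.456641+1/2·(-3.148535)≈-2.519932
n=4: y≈-2.519932, sp=5, e=sp−y≈7.519932; I≈13.078916, D=e−e_prev≈11.976572; u=0·7.519932+5/4·13.078916+1·11.976572≈28.325217; next y=-1/10·(-2.519932)+1/2·28.325217≈14.414602
n=5: y≈14.414602, sp=5, e=sp−y≈-9.414602; I≈3.664314, D=e−e_prev≈-16.934533; u=0·(-9.414602)+5/4·3.664314+1·(-16.934533)≈-12.354141; next y=-1/10·14.414602+1/2·(-12.354141)≈-7.618531
n=6: y≈-7.618531, sp=5, e=sp−y≈12.618531; I≈16.282845, D=e−e_prev≈22.033132; u=0·12.618531+5/4·16.282845+1·22.033132≈42.386688; next y=-1/10·(-7.618531)+1/2·42.386688≈21.955197
n=7: y≈21.955197, sp=5, e=sp−y≈-16.955197; I≈-0.672352, D=e−e_prev≈-29.573728; u=0·(-16.955197)+5/4·(-0.672352)+1·(-29.573728)≈-30.414168; next y=-1/10·21.955197+1/2·(-30.414168)≈-17.402604
n=8: y≈-17.402604, sp=5, e=sp−y≈22.402604; I≈21.730251, D=e−e_prev≈39.357801; u=0·22.402604+5/4·21.730251+1·39.357801≈66.520615; next y=-1/10·(-17.402604)+1/2·66.520615≈35.000568
n=9: y≈35.000568, sp=5, e=sp−y≈-30.000568; I≈-8.270317, D=e−e_prev≈-52.403172; u=0·(-30.000568)+5/4·(-8.270317)+1·(-52.403172)≈-62.741068; next y=-1/10·35.000568+1/2·(-62.741068)≈-34.870591
n=10: y≈-34.870591, sp=5, e=sp−y≈39.870591; I≈31.600274, D=e−e_prev≈69.871159; u=0·39.870591+5/4·31.600274+1·69.871159≈109.371501; next y=-1/10·(-34.870591)+1/2·109.371501≈58.172810
n=11: y≈58.172810, sp=5, e=sp−y≈-53.172810; I≈-21.572536, D=e−e_prev≈-93.043400; u=0·(-53.172810)+5/4·(-21.572536)+1·(-93.043400)≈-120.009070; next y=-1/10·58.172810+1/2·(-120.009070)≈-65.821816
n=12: y≈-65.821816, sp=5, e=sp−y≈70.821816; I≈49.249280, D=e−e_prev≈123.994625; u=0·70.821816+5/4·49.249280+1·123.994625≈185.556226; next y=-1/10·(-65.821816)+1/2·185.556226≈99.360294

0 5 11.250 0.000
1 5 -0.156 5.625
2 5 18.785 -0.641
3 5 -3.149 9.457
4 5 28.325 -2.520
5 5 -12.354 14.415
6 5 42.387 -7.619
7 5 -30.414 21.955
8 5 66.521 -17.403
9 5 -62.741 35.001
10 5 109.372 -34.871
11 5 -120.009 58.173
12 5 185.556 -65.822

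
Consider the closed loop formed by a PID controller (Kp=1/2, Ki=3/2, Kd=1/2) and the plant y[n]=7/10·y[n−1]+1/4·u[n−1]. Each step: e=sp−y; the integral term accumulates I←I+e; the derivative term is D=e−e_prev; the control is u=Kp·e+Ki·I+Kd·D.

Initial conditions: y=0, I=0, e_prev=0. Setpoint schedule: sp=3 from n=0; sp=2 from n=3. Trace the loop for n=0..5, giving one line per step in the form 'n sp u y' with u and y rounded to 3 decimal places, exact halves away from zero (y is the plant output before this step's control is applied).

(exact arithmetic carried between steps; '≈' marks a value shown rounded to 6 d.p. or computed from one; I and e_prev carry over from the previous line; the table rounds u and y to 3 d.p., halves away from zero)
n=0: y=0, sp=3, e=sp−y=3; I=3, D=e−e_prev=3; u=1/2·3+3/2·3+1/2·3=7.5; next y=7/10·0+1/4·7.5=1.875
n=1: y=1.875, sp=3, e=sp−y=1.125; I=4.125, D=e−e_prev=-1.875; u=1/2·1.125+3/2·4.125+1/2·(-1.875)=5.8125; next y=7/10·1.875+1/4·5.8125=2.765625
n=2: y=2.765625, sp=3, e=sp−y=0.234375; I=4.359375, D=e−e_prev=-0.890625; u=1/2·0.234375+3/2·4.359375+1/2·(-0.890625)≈6.210938; next y=7/10·2.765625+1/4·6.210938≈3.488672
n=3: y≈3.488672, sp=2, e=sp−y≈-1.488672; I≈2.870703, D=e−e_prev≈-1.723047; u=1/2·(-1.488672)+3/2·2.870703+1/2·(-1.723047)≈2.700195; next y=7/10·3.488672+1/4·2.700195≈3.117119
n=4: y≈3.117119, sp=2, e=sp−y≈-1.117119; I≈1.753584, D=e−e_prev≈0.371553; u=1/2·(-1.117119)+3/2·1.753584+1/2·0.371553≈2.257593; next y=7/10·3.117119+1/4·2.257593≈2.746382
n=5: y≈2.746382, sp=2, e=sp−y≈-0.746382; I≈1.007202, D=e−e_prev≈0.370738; u=1/2·(-0.746382)+3/2·1.007202+1/2·0.370738≈1.322982; next y=7/10·2.746382+1/4·1.322982≈2.253213

0 3 7.500 0.000
1 3 5.813 1.875
2 3 6.211 2.766
3 2 2.700 3.489
4 2 2.258 3.117
5 2 1.323 2.746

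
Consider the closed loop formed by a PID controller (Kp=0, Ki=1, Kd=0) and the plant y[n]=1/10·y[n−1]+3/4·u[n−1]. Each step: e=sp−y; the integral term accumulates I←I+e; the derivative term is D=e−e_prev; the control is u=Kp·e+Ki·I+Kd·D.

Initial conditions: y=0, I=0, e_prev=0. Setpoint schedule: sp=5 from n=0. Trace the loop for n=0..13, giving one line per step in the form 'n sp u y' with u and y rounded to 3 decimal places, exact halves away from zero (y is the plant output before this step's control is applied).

(exact arithmetic carried between steps; '≈' marks a value shown rounded to 6 d.p. or computed from one; I and e_prev carry over from the previous line; the table rounds u and y to 3 d.p., halves away from zero)
n=0: y=0, sp=5, e=sp−y=5; I=5, D=e−e_prev=5; u=0·5+1·5+0·5=5; next y=1/10·0+3/4·5=3.75
n=1: y=3.75, sp=5, e=sp−y=1.25; I=6.25, D=e−e_prev=-3.75; u=0·1.25+1·6.25+0·(-3.75)=6.25; next y=1/10·3.75+3/4·6.25=5.0625
n=2: y=5.0625, sp=5, e=sp−y=-0.0625; I=6.1875, D=e−e_prev=-1.3125; u=0·(-0.0625)+1·6.1875+0·(-1.3125)=6.1875; next y=1/10·5.0625+3/4·6.1875=5.146875
n=3: y=5.146875, sp=5, e=sp−y=-0.146875; I=6.040625, D=e−e_prev=-0.084375; u=0·(-0.146875)+1·6.040625+0·(-0.084375)=6.040625; next y=1/10·5.146875+3/4·6.040625≈5.045156
n=4: y≈5.045156, sp=5, e=sp−y≈-0.045156; I≈5.995469, D=e−e_prev≈0.101719; u=0·(-0.045156)+1·5.995469+0·0.101719≈5.995469; next y=1/10·5.045156+3/4·5.995469≈5.001117
n=5: y≈5.001117, sp=5, e=sp−y≈-0.001117; I≈5.994352, D=e−e_prev≈0.044039; u=0·(-0.001117)+1·5.994352+0·0.044039≈5.994352; next y=1/10·5.001117+3/4·5.994352≈4.995875
n=6: y≈4.995875, sp=5, e=sp−y≈0.004125; I≈5.998476, D=e−e_prev≈0.005242; u=0·0.004125+1·5.998476+0·0.005242≈5.998476; next y=1/10·4.995875+3/4·5.998476≈4.998445
n=7: y≈4.998445, sp=5, e=sp−y≈0.001555; I≈6.000032, D=e−e_prev≈-0.002569; u=0·0.001555+1·6.000032+0·(-0.002569)≈6.000032; next y=1/10·4.998445+3/4·6.000032≈4.999868
n=8: y≈4.999868, sp=5, e=sp−y≈0.000132; I≈6.000163, D=e−e_prev≈-0.001423; u=0·0.000132+1·6.000163+0·(-0.001423)≈6.000163; next y=1/10·4.999868+3/4·6.000163≈5.000109
n=9: y≈5.000109, sp=5, e=sp−y≈-0.000109; I≈6.000054, D=e−e_prev≈-0.000241; u=0·(-0.000109)+1·6.000054+0·(-0.000241)≈6.000054; next y=1/10·5.000109+3/4·6.000054≈5.000051
n=10: y≈5.000051, sp=5, e=sp−y≈-0.000051; I≈6.000003, D=e−e_prev≈0.000058; u=0·(-0.000051)+1·6.000003+0·0.000058≈6.000003; next y=1/10·5.000051+3/4·6.000003≈5.000007
n=11: y≈5.000007, sp=5, e=sp−y≈-0.000007; I≈5.999995, D=e−e_prev≈0.000044; u=0·(-0.000007)+1·5.999995+0·0.000044≈5.999995; next y=1/10·5.000007+3/4·5.999995≈4.999997
n=12: y≈4.999997, sp=5, e=sp−y≈0.000003; I≈5.999998, D=e−e_prev≈0.000010; u=0·0.000003+1·5.999998+0·0.000010≈5.999998; next y=1/10·4.999997+3/4·5.999998≈4.999998
n=13: y≈4.999998, sp=5, e=sp−y≈0.000002; I≈6.000000, D=e−e_prev≈-0.000001; u=0·0.000002+1·6.000000+0·(-0.000001)≈6.000000; next y=1/10·4.999998+3/4·6.000000≈5.000000

0 5 5.000 0.000
1 5 6.250 3.750
2 5 6.188 5.063
3 5 6.041 5.147
4 5 5.995 5.045
5 5 5.994 5.001
6 5 5.998 4.996
7 5 6.000 4.998
8 5 6.000 5.000
9 5 6.000 5.000
10 5 6.000 5.000
11 5 6.000 5.000
12 5 6.000 5.000
13 5 6.000 5.000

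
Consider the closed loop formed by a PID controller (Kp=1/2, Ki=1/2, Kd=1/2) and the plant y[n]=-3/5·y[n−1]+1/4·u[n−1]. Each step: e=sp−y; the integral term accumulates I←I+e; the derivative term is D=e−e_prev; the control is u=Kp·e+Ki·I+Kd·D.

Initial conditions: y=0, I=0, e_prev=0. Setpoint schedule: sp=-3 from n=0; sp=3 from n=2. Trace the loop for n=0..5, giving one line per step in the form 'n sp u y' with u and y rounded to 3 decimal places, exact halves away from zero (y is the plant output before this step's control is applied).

0 -3 -4.500 0.000
1 -3 -2.813 -1.125
2 3 3.042 -0.028
3 3 0.896 0.777
4 3 3.940 -0.242
5 3 2.992 1.130

(exact arithmetic carried between steps; '≈' marks a value shown rounded to 6 d.p. or computed from one; I and e_prev carry over from the previous line; the table rounds u and y to 3 d.p., halves away from zero)
n=0: y=0, sp=-3, e=sp−y=-3; I=-3, D=e−e_prev=-3; u=1/2·(-3)+1/2·(-3)+1/2·(-3)=-4.5; next y=-3/5·0+1/4·(-4.5)=-1.125
n=1: y=-1.125, sp=-3, e=sp−y=-1.875; I=-4.875, D=e−e_prev=1.125; u=1/2·(-1.875)+1/2·(-4.875)+1/2·1.125=-2.8125; next y=-3/5·(-1.125)+1/4·(-2.8125)=-0.028125
n=2: y=-0.028125, sp=3, e=sp−y=3.028125; I=-1.846875, D=e−e_prev=4.903125; u=1/2·3.028125+1/2·(-1.846875)+1/2·4.903125≈3.042188; next y=-3/5·(-0.028125)+1/4·3.042188≈0.777422
n=3: y≈0.777422, sp=3, e=sp−y≈2.222578; I≈0.375703, D=e−e_prev≈-0.805547; u=1/2·2.222578+1/2·0.375703+1/2·(-0.805547)≈0.896367; next y=-3/5·0.777422+1/4·0.896367≈-0.242361
n=4: y≈-0.242361, sp=3, e=sp−y≈3.242361; I≈3.618064, D=e−e_prev≈1.019783; u=1/2·3.242361+1/2·3.618064+1/2·1.019783≈3.940104; next y=-3/5·(-0.242361)+1/4·3.940104≈1.130443
n=5: y≈1.130443, sp=3, e=sp−y≈1.869557; I≈5.487622, D=e−e_prev≈-1.372804; u=1/2·1.869557+1/2·5.487622+1/2·(-1.372804)≈2.992187; next y=-3/5·1.130443+1/4·2.992187≈0.069781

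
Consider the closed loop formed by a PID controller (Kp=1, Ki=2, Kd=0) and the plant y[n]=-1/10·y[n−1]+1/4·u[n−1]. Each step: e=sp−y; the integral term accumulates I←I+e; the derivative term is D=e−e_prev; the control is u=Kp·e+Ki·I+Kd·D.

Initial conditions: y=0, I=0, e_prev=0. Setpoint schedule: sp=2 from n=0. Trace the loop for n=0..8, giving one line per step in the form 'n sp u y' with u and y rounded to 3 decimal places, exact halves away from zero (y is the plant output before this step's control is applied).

(exact arithmetic carried between steps; '≈' marks a value shown rounded to 6 d.p. or computed from one; I and e_prev carry over from the previous line; the table rounds u and y to 3 d.p., halves away from zero)
n=0: y=0, sp=2, e=sp−y=2; I=2, D=e−e_prev=2; u=1·2+2·2+0·2=6; next y=-1/10·0+1/4·6=1.5
n=1: y=1.5, sp=2, e=sp−y=0.5; I=2.5, D=e−e_prev=-1.5; u=1·0.5+2·2.5+0·(-1.5)=5.5; next y=-1/10·1.5+1/4·5.5=1.225
n=2: y=1.225, sp=2, e=sp−y=0.775; I=3.275, D=e−e_prev=0.275; u=1·0.775+2·3.275+0·0.275=7.325; next y=-1/10·1.225+1/4·7.325=1.70875
n=3: y=1.70875, sp=2, e=sp−y=0.29125; I=3.56625, D=e−e_prev=-0.48375; u=1·0.29125+2·3.56625+0·(-0.48375)=7.42375; next y=-1/10·1.70875+1/4·7.42375≈1.685063
n=4: y≈1.685063, sp=2, e=sp−y≈0.314938; I≈3.881188, D=e−e_prev≈0.023688; u=1·0.314938+2·3.881188+0·0.023688≈8.077313; next y=-1/10·1.685063+1/4·8.077313≈1.850822
n=5: y≈1.850822, sp=2, e=sp−y≈0.149178; I≈4.030366, D=e−e_prev≈-0.165759; u=1·0.149178+2·4.030366+0·(-0.165759)≈8.209909; next y=-1/10·1.850822+1/4·8.209909≈1.867395
n=6: y≈1.867395, sp=2, e=sp−y≈0.132605; I≈4.162970, D=e−e_prev≈-0.016573; u=1·0.132605+2·4.162970+0·(-0.016573)≈8.458546; next y=-1/10·1.867395+1/4·8.458546≈1.927897
n=7: y≈1.927897, sp=2, e=sp−y≈0.072103; I≈4.235074, D=e−e_prev≈-0.060502; u=1·0.072103+2·4.235074+0·(-0.060502)≈8.542250; next y=-1/10·1.927897+1/4·8.542250≈1.942773
n=8: y≈1.942773, sp=2, e=sp−y≈0.057227; I≈4.292301, D=e−e_prev≈-0.014876; u=1·0.057227+2·4.292301+0·(-0.014876)≈8.641829; next y=-1/10·1.942773+1/4·8.641829≈1.966180

0 2 6.000 0.000
1 2 5.500 1.500
2 2 7.325 1.225
3 2 7.424 1.709
4 2 8.077 1.685
5 2 8.210 1.851
6 2 8.459 1.867
7 2 8.542 1.928
8 2 8.642 1.943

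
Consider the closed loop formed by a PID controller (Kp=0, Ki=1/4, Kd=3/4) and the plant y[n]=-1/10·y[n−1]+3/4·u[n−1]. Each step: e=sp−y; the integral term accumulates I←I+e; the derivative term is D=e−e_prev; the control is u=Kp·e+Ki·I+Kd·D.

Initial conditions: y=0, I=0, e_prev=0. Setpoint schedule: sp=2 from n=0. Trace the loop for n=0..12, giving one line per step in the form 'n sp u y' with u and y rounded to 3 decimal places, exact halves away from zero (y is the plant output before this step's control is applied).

0 2 2.000 0.000
1 2 -0.500 1.500
2 2 2.775 -0.525
3 2 -0.771 2.134
4 2 4.115 -0.792
5 2 -1.338 3.165
6 2 5.824 -1.320
7 2 -2.531 4.500
8 2 8.058 -2.348
9 2 -4.617 6.278
10 2 11.151 -4.091
11 2 -7.966 8.773
12 2 15.613 -6.852

(exact arithmetic carried between steps; '≈' marks a value shown rounded to 6 d.p. or computed from one; I and e_prev carry over from the previous line; the table rounds u and y to 3 d.p., halves away from zero)
n=0: y=0, sp=2, e=sp−y=2; I=2, D=e−e_prev=2; u=0·2+1/4·2+3/4·2=2; next y=-1/10·0+3/4·2=1.5
n=1: y=1.5, sp=2, e=sp−y=0.5; I=2.5, D=e−e_prev=-1.5; u=0·0.5+1/4·2.5+3/4·(-1.5)=-0.5; next y=-1/10·1.5+3/4·(-0.5)=-0.525
n=2: y=-0.525, sp=2, e=sp−y=2.525; I=5.025, D=e−e_prev=2.025; u=0·2.525+1/4·5.025+3/4·2.025=2.775; next y=-1/10·(-0.525)+3/4·2.775=2.13375
n=3: y=2.13375, sp=2, e=sp−y=-0.13375; I=4.89125, D=e−e_prev=-2.65875; u=0·(-0.13375)+1/4·4.89125+3/4·(-2.65875)=-0.77125; next y=-1/10·2.13375+3/4·(-0.77125)≈-0.791813
n=4: y≈-0.791813, sp=2, e=sp−y≈2.791813; I≈7.683063, D=e−e_prev≈2.925563; u=0·2.791813+1/4·7.683063+3/4·2.925563≈4.114938; next y=-1/10·(-0.791813)+3/4·4.114938≈3.165384
n=5: y≈3.165384, sp=2, e=sp−y≈-1.165384; I≈6.517678, D=e−e_prev≈-3.957197; u=0·(-1.165384)+1/4·6.517678+3/4·(-3.957197)≈-1.338478; next y=-1/10·3.165384+3/4·(-1.338478)≈-1.320397
n=6: y≈-1.320397, sp=2, e=sp−y≈3.320397; I≈9.838075, D=e−e_prev≈4.485781; u=0·3.320397+1/4·9.838075+3/4·4.485781≈5.823855; next y=-1/10·(-1.320397)+3/4·5.823855≈4.499931
n=7: y≈4.499931, sp=2, e=sp−y≈-2.499931; I≈7.338144, D=e−e_prev≈-5.820328; u=0·(-2.499931)+1/4·7.338144+3/4·(-5.820328)≈-2.530710; next y=-1/10·4.499931+3/4·(-2.530710)≈-2.348025
n=8: y≈-2.348025, sp=2, e=sp−y≈4.348025; I≈11.686170, D=e−e_prev≈6.847956; u=0·4.348025+1/4·11.686170+3/4·6.847956≈8.057510; next y=-1/10·(-2.348025)+3/4·8.057510≈6.277935
n=9: y≈6.277935, sp=2, e=sp−y≈-4.277935; I≈7.408235, D=e−e_prev≈-8.625960; u=0·(-4.277935)+1/4·7.408235+3/4·(-8.625960)≈-4.617411; next y=-1/10·6.277935+3/4·(-4.617411)≈-4.090852
n=10: y≈-4.090852, sp=2, e=sp−y≈6.090852; I≈13.499087, D=e−e_prev≈10.368787; u=0·6.090852+1/4·13.499087+3/4·10.368787≈11.151362; next y=-1/10·(-4.090852)+3/4·11.151362≈8.772607
n=11: y≈8.772607, sp=2, e=sp−y≈-6.772607; I≈6.726480, D=e−e_prev≈-12.863459; u=0·(-6.772607)+1/4·6.726480+3/4·(-12.863459)≈-7.965974; next y=-1/10·8.772607+3/4·(-7.965974)≈-6.851741
n=12: y≈-6.851741, sp=2, e=sp−y≈8.851741; I≈15.578222, D=e−e_prev≈15.624348; u=0·8.851741+1/4·15.578222+3/4·15.624348≈15.612816; next y=-1/10·(-6.851741)+3/4·15.612816≈12.394786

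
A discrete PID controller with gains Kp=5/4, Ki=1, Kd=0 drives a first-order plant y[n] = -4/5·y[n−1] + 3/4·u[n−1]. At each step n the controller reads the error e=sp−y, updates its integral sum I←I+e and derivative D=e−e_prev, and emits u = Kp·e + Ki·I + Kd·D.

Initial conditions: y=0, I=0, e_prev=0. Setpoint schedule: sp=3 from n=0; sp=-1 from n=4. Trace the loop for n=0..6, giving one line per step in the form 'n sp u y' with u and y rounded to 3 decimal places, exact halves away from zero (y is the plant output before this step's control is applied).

0 3 6.750 0.000
1 3 -1.641 5.063
2 3 19.569 -5.280
3 3 -26.559 18.901
4 -1 69.907 -35.040
5 -1 -155.932 80.462
6 -1 351.612 -181.318

(exact arithmetic carried between steps; '≈' marks a value shown rounded to 6 d.p. or computed from one; I and e_prev carry over from the previous line; the table rounds u and y to 3 d.p., halves away from zero)
n=0: y=0, sp=3, e=sp−y=3; I=3, D=e−e_prev=3; u=5/4·3+1·3+0·3=6.75; next y=-4/5·0+3/4·6.75=5.0625
n=1: y=5.0625, sp=3, e=sp−y=-2.0625; I=0.9375, D=e−e_prev=-5.0625; u=5/4·(-2.0625)+1·0.9375+0·(-5.0625)=-1.640625; next y=-4/5·5.0625+3/4·(-1.640625)≈-5.280469
n=2: y≈-5.280469, sp=3, e=sp−y≈8.280469; I≈9.217969, D=e−e_prev≈10.342969; u=5/4·8.280469+1·9.217969+0·10.342969≈19.568555; next y=-4/5·(-5.280469)+3/4·19.568555≈18.900791
n=3: y≈18.900791, sp=3, e=sp−y≈-15.900791; I≈-6.682822, D=e−e_prev≈-24.181260; u=5/4·(-15.900791)+1·(-6.682822)+0·(-24.181260)≈-26.558811; next y=-4/5·18.900791+3/4·(-26.558811)≈-35.039741
n=4: y≈-35.039741, sp=-1, e=sp−y≈34.039741; I≈27.356919, D=e−e_prev≈49.940532; u=5/4·34.039741+1·27.356919+0·49.940532≈69.906595; next y=-4/5·(-35.039741)+3/4·69.906595≈80.461739
n=5: y≈80.461739, sp=-1, e=sp−y≈-81.461739; I≈-54.104820, D=e−e_prev≈-115.501480; u=5/4·(-81.461739)+1·(-54.104820)+0·(-115.501480)≈-155.931995; next y=-4/5·80.461739+3/4·(-155.931995)≈-181.318387
n=6: y≈-181.318387, sp=-1, e=sp−y≈180.318387; I≈126.213567, D=e−e_prev≈261.780127; u=5/4·180.318387+1·126.213567+0·261.780127≈351.611551; next y=-4/5·(-181.318387)+3/4·351.611551≈408.763373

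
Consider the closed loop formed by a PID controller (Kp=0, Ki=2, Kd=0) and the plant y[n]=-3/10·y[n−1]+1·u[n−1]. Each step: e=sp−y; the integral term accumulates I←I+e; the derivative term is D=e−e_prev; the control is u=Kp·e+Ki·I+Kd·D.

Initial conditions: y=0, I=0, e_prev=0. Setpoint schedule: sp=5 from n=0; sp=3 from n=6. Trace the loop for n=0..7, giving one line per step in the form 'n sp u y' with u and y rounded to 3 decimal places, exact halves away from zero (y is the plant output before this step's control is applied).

(exact arithmetic carried between steps; '≈' marks a value shown rounded to 6 d.p. or computed from one; I and e_prev carry over from the previous line; the table rounds u and y to 3 d.p., halves away from zero)
n=0: y=0, sp=5, e=sp−y=5; I=5, D=e−e_prev=5; u=0·5+2·5+0·5=10; next y=-3/10·0+1·10=10
n=1: y=10, sp=5, e=sp−y=-5; I=0, D=e−e_prev=-10; u=0·(-5)+2·0+0·(-10)=0; next y=-3/10·10+1·0=-3
n=2: y=-3, sp=5, e=sp−y=8; I=8, D=e−e_prev=13; u=0·8+2·8+0·13=16; next y=-3/10·(-3)+1·16=16.9
n=3: y=16.9, sp=5, e=sp−y=-11.9; I=-3.9, D=e−e_prev=-19.9; u=0·(-11.9)+2·(-3.9)+0·(-19.9)=-7.8; next y=-3/10·16.9+1·(-7.8)=-12.87
n=4: y=-12.87, sp=5, e=sp−y=17.87; I=13.97, D=e−e_prev=29.77; u=0·17.87+2·13.97+0·29.77=27.94; next y=-3/10·(-12.87)+1·27.94=31.801
n=5: y=31.801, sp=5, e=sp−y=-26.801; I=-12.831, D=e−e_prev=-44.671; u=0·(-26.801)+2·(-12.831)+0·(-44.671)=-25.662; next y=-3/10·31.801+1·(-25.662)=-35.2023
n=6: y=-35.2023, sp=3, e=sp−y=38.2023; I=25.3713, D=e−e_prev=65.0033; u=0·38.2023+2·25.3713+0·65.0033=50.7426; next y=-3/10·(-35.2023)+1·50.7426=61.30329
n=7: y=61.30329, sp=3, e=sp−y=-58.30329; I=-32.93199, D=e−e_prev=-96.50559; u=0·(-58.30329)+2·(-32.93199)+0·(-96.50559)=-65.86398; next y=-3/10·61.30329+1·(-65.86398)=-84.254967

0 5 10.000 0.000
1 5 0.000 10.000
2 5 16.000 -3.000
3 5 -7.800 16.900
4 5 27.940 -12.870
5 5 -25.662 31.801
6 3 50.743 -35.202
7 3 -65.864 61.303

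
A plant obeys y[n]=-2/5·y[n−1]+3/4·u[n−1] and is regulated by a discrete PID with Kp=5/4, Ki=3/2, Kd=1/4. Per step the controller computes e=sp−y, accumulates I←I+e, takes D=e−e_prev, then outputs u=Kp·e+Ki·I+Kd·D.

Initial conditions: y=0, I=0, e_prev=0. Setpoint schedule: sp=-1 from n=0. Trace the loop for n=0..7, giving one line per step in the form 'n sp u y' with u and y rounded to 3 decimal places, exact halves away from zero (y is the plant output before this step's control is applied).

0 -1 -3.000 0.000
1 -1 2.500 -2.250
2 -1 -11.263 2.775
3 -1 21.327 -9.557
4 -1 -57.045 19.818
5 -1 130.658 -50.711
6 -1 -319.375 118.278
7 -1 759.317 -286.843

(exact arithmetic carried between steps; '≈' marks a value shown rounded to 6 d.p. or computed from one; I and e_prev carry over from the previous line; the table rounds u and y to 3 d.p., halves away from zero)
n=0: y=0, sp=-1, e=sp−y=-1; I=-1, D=e−e_prev=-1; u=5/4·(-1)+3/2·(-1)+1/4·(-1)=-3; next y=-2/5·0+3/4·(-3)=-2.25
n=1: y=-2.25, sp=-1, e=sp−y=1.25; I=0.25, D=e−e_prev=2.25; u=5/4·1.25+3/2·0.25+1/4·2.25=2.5; next y=-2/5·(-2.25)+3/4·2.5=2.775
n=2: y=2.775, sp=-1, e=sp−y=-3.775; I=-3.525, D=e−e_prev=-5.025; u=5/4·(-3.775)+3/2·(-3.525)+1/4·(-5.025)=-11.2625; next y=-2/5·2.775+3/4·(-11.2625)=-9.556875
n=3: y=-9.556875, sp=-1, e=sp−y=8.556875; I=5.031875, D=e−e_prev=12.331875; u=5/4·8.556875+3/2·5.031875+1/4·12.331875=21.326875; next y=-2/5·(-9.556875)+3/4·21.326875≈19.817906
n=4: y≈19.817906, sp=-1, e=sp−y≈-20.817906; I≈-15.786031, D=e−e_prev≈-29.374781; u=5/4·(-20.817906)+3/2·(-15.786031)+1/4·(-29.374781)≈-57.045125; next y=-2/5·19.817906+3/4·(-57.045125)≈-50.711006
n=5: y≈-50.711006, sp=-1, e=sp−y≈49.711006; I≈33.924975, D=e−e_prev≈70.528913; u=5/4·49.711006+3/2·33.924975+1/4·70.528913≈130.658448; next y=-2/5·(-50.711006)+3/4·130.658448≈118.278239
n=6: y≈118.278239, sp=-1, e=sp−y≈-119.278239; I≈-85.353264, D=e−e_prev≈-168.989245; u=5/4·(-119.278239)+3/2·(-85.353264)+1/4·(-168.989245)≈-319.375006; next y=-2/5·118.278239+3/4·(-319.375006)≈-286.842550
n=7: y≈-286.842550, sp=-1, e=sp−y≈285.842550; I≈200.489286, D=e−e_prev≈405.120789; u=5/4·285.842550+3/2·200.489286+1/4·405.120789≈759.317313; next y=-2/5·(-286.842550)+3/4·759.317313≈684.225005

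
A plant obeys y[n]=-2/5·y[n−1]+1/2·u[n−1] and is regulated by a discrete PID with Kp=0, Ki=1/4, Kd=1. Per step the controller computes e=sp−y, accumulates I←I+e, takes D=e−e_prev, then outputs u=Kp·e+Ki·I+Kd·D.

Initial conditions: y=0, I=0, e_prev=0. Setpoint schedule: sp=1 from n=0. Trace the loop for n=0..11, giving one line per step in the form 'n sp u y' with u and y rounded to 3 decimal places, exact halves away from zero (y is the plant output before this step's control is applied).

0 1 1.250 0.000
1 1 -0.281 0.625
2 1 1.707 -0.391
3 1 -0.711 1.010
4 1 2.898 -0.760
5 1 -1.572 1.753
6 1 4.803 -1.487
7 1 -3.420 2.996
8 1 7.945 -2.908
9 1 -7.038 5.136
10 1 13.359 -5.573
11 1 -13.809 8.909

(exact arithmetic carried between steps; '≈' marks a value shown rounded to 6 d.p. or computed from one; I and e_prev carry over from the previous line; the table rounds u and y to 3 d.p., halves away from zero)
n=0: y=0, sp=1, e=sp−y=1; I=1, D=e−e_prev=1; u=0·1+1/4·1+1·1=1.25; next y=-2/5·0+1/2·1.25=0.625
n=1: y=0.625, sp=1, e=sp−y=0.375; I=1.375, D=e−e_prev=-0.625; u=0·0.375+1/4·1.375+1·(-0.625)=-0.28125; next y=-2/5·0.625+1/2·(-0.28125)=-0.390625
n=2: y=-0.390625, sp=1, e=sp−y=1.390625; I=2.765625, D=e−e_prev=1.015625; u=0·1.390625+1/4·2.765625+1·1.015625≈1.707031; next y=-2/5·(-0.390625)+1/2·1.707031≈1.009766
n=3: y≈1.009766, sp=1, e=sp−y≈-0.009766; I≈2.755859, D=e−e_prev≈-1.400391; u=0·(-0.009766)+1/4·2.755859+1·(-1.400391)≈-0.711426; next y=-2/5·1.009766+1/2·(-0.711426)≈-0.759619
n=4: y≈-0.759619, sp=1, e=sp−y≈1.759619; I≈4.515479, D=e−e_prev≈1.769385; u=0·1.759619+1/4·4.515479+1·1.769385≈2.898254; next y=-2/5·(-0.759619)+1/2·2.898254≈1.752975
n=5: y≈1.752975, sp=1, e=sp−y≈-0.752975; I≈3.762504, D=e−e_prev≈-2.512594; u=0·(-0.752975)+1/4·3.762504+1·(-2.512594)≈-1.571968; next y=-2/5·1.752975+1/2·(-1.571968)≈-1.487174
n=6: y≈-1.487174, sp=1, e=sp−y≈2.487174; I≈6.249678, D=e−e_prev≈3.240149; u=0·2.487174+1/4·6.249678+1·3.240149≈4.802568; next y=-2/5·(-1.487174)+1/2·4.802568≈2.996154
n=7: y≈2.996154, sp=1, e=sp−y≈-1.996154; I≈4.253524, D=e−e_prev≈-4.483328; u=0·(-1.996154)+1/4·4.253524+1·(-4.483328)≈-3.419947; next y=-2/5·2.996154+1/2·(-3.419947)≈-2.908435
n=8: y≈-2.908435, sp=1, e=sp−y≈3.908435; I≈8.161959, D=e−e_prev≈5.904589; u=0·3.908435+1/4·8.161959+1·5.904589≈7.945078; next y=-2/5·(-2.908435)+1/2·7.945078≈5.135913
n=9: y≈5.135913, sp=1, e=sp−y≈-4.135913; I≈4.026046, D=e−e_prev≈-8.044348; u=0·(-4.135913)+1/4·4.026046+1·(-8.044348)≈-7.037836; next y=-2/5·5.135913+1/2·(-7.037836)≈-5.573283
n=10: y≈-5.573283, sp=1, e=sp−y≈6.573283; I≈10.599329, D=e−e_prev≈10.709197; u=0·6.573283+1/4·10.599329+1·10.709197≈13.359029; next y=-2/5·(-5.573283)+1/2·13.359029≈8.908828
n=11: y≈8.908828, sp=1, e=sp−y≈-7.908828; I≈2.690501, D=e−e_prev≈-14.482111; u=0·(-7.908828)+1/4·2.690501+1·(-14.482111)≈-13.809486; next y=-2/5·8.908828+1/2·(-13.809486)≈-10.468274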